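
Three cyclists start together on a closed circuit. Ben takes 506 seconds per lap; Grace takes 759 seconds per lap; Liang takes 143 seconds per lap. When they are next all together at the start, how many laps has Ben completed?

They are all back at their starting positions together after one LCM of the periods.
506 = 2 × 11 × 23
759 = 3 × 11 × 23
143 = 11 × 13
LCM(506, 759, 143) = 2 × 3 × 11 × 13 × 23 = 19734.
Laps for period 506: 19734 / 506 = 39.

39 laps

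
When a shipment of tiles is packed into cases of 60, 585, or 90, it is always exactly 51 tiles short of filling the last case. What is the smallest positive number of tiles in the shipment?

Being 51 short of a full case of size k means N ≡ −51 (mod k), i.e. N + 51 is a multiple of each size.
60 = 2^2 × 3 × 5
585 = 3^2 × 5 × 13
90 = 2 × 3^2 × 5
LCM(60, 585, 90) = 2^2 × 3^2 × 5 × 13 = 2340.
Smallest positive N is 2340 − 51 = 2289.

2289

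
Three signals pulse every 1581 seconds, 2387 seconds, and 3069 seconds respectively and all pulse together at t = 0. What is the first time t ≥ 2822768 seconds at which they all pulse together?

Joint pulses occur at multiples of LCM(1581, 2387, 3069).
1581 = 3 × 17 × 31
2387 = 7 × 11 × 31
3069 = 3^2 × 11 × 31
LCM(1581, 2387, 3069) = 3^2 × 7 × 11 × 17 × 31 = 365211.
Smallest multiple of 365211 that is ≥ 2822768: ⌈2822768/365211⌉ × 365211 = 8 × 365211 = 2921688.

2921688 seconds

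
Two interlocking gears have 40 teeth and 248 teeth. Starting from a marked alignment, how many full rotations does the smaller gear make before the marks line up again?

The first common completion time is the LCM of the periods.
40 = 2^3 × 5
248 = 2^3 × 31
LCM(40, 248) = 2^3 × 5 × 31 = 1240.
Rotations for period 40: 1240 / 40 = 31.

31 rotations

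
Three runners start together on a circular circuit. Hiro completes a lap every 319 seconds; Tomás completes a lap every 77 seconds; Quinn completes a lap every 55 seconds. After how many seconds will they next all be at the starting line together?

11165 seconds

They coincide at every common multiple of the periods; the first is the LCM.
319 = 11 × 29
77 = 7 × 11
55 = 5 × 11
LCM(319, 77, 55) = 5 × 7 × 11 × 29 = 11165.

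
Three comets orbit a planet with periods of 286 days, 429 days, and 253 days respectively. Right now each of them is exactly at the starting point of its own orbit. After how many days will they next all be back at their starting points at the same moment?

19734 days

The first simultaneous occurrence is after LCM of the individual periods.
286 = 2 × 11 × 13
429 = 3 × 11 × 13
253 = 11 × 23
LCM(286, 429, 253) = 2 × 3 × 11 × 13 × 23 = 19734.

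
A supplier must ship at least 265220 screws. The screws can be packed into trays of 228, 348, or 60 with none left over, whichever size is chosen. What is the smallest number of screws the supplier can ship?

The number of screws must be a common multiple of 228, 348, and 60, so a multiple of their LCM.
228 = 2^2 × 3 × 19
348 = 2^2 × 3 × 29
60 = 2^2 × 3 × 5
LCM(228, 348, 60) = 2^2 × 3 × 5 × 19 × 29 = 33060.
Smallest multiple of 33060 that is ≥ 265220: ⌈265220/33060⌉ × 33060 = 9 × 33060 = 297540.

297540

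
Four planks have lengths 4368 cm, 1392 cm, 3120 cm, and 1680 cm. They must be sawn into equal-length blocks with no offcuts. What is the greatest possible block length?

48 cm

The block length must divide every plank, so the greatest is gcd(4368, 1392, 3120, 1680).
4368 = 2^4 × 3 × 7 × 13
1392 = 2^4 × 3 × 29
3120 = 2^4 × 3 × 5 × 13
1680 = 2^4 × 3 × 5 × 7
gcd(4368, 1392, 3120, 1680) = 2^4 × 3 = 48.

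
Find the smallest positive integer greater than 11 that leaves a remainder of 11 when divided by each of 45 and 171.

866

N − 11 must be a common multiple of 45 and 171.
45 = 3^2 × 5
171 = 3^2 × 19
LCM(45, 171) = 3^2 × 5 × 19 = 855.
Smallest N > 11 is LCM + 11 = 855 + 11 = 866.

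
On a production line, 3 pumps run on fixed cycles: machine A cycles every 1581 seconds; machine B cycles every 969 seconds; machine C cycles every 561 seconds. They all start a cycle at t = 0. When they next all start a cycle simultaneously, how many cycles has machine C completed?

589 cycles

The first common completion time is the LCM of the periods.
1581 = 3 × 17 × 31
969 = 3 × 17 × 19
561 = 3 × 11 × 17
LCM(1581, 969, 561) = 3 × 11 × 17 × 19 × 31 = 330429.
Cycles for period 561: 330429 / 561 = 589.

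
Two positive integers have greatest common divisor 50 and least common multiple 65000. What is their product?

For any two positive integers, gcd × lcm = product = 50 × 65000 = 3250000.

3250000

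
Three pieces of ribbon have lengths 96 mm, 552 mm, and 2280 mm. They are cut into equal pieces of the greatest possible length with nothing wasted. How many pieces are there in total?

Piece length = gcd(96, 552, 2280).
96 = 2^5 × 3
552 = 2^3 × 3 × 23
2280 = 2^3 × 3 × 5 × 19
gcd(96, 552, 2280) = 2^3 × 3 = 24.
Total pieces = 96/24 + 552/24 + 2280/24 = 4 + 23 + 95 = 122.

122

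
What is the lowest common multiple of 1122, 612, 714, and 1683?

1122 = 2 × 3 × 11 × 17
612 = 2^2 × 3^2 × 17
714 = 2 × 3 × 7 × 17
1683 = 3^2 × 11 × 17
LCM(1122, 612, 714, 1683) = 2^2 × 3^2 × 7 × 11 × 17 = 47124.

47124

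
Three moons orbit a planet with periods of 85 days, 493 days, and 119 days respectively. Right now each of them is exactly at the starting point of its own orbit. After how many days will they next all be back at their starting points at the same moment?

17255 days

They coincide at every common multiple of the periods; the first is the LCM.
85 = 5 × 17
493 = 17 × 29
119 = 7 × 17
LCM(85, 493, 119) = 5 × 7 × 17 × 29 = 17255.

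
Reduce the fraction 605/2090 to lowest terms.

11/38

605 = 5 × 11^2
2090 = 2 × 5 × 11 × 19
gcd(605, 2090) = 5 × 11 = 55.
Divide numerator and denominator by 55: 605/2090 = 11/38.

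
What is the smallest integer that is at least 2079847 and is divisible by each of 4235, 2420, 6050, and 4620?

The integer must be a common multiple of 4235, 2420, 6050, and 4620, so a multiple of their LCM.
4235 = 5 × 7 × 11^2
2420 = 2^2 × 5 × 11^2
6050 = 2 × 5^2 × 11^2
4620 = 2^2 × 3 × 5 × 7 × 11
LCM(4235, 2420, 6050, 4620) = 2^2 × 3 × 5^2 × 7 × 11^2 = 254100.
Smallest multiple of 254100 that is ≥ 2079847: ⌈2079847/254100⌉ × 254100 = 9 × 254100 = 2286900.

2286900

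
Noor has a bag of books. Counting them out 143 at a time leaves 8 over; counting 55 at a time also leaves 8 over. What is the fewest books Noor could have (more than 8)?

N − 8 must be a common multiple of 143 and 55.
143 = 11 × 13
55 = 5 × 11
LCM(143, 55) = 5 × 11 × 13 = 715.
Smallest N > 8 is LCM + 8 = 715 + 8 = 723.

723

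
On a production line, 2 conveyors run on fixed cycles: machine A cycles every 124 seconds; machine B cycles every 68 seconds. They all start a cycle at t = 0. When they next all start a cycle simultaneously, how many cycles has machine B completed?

They are all back at their starting positions together after one LCM of the periods.
124 = 2^2 × 31
68 = 2^2 × 17
LCM(124, 68) = 2^2 × 17 × 31 = 2108.
Cycles for period 68: 2108 / 68 = 31.

31 cycles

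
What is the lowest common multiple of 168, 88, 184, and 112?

85008

168 = 2^3 × 3 × 7
88 = 2^3 × 11
184 = 2^3 × 23
112 = 2^4 × 7
LCM(168, 88, 184, 112) = 2^4 × 3 × 7 × 11 × 23 = 85008.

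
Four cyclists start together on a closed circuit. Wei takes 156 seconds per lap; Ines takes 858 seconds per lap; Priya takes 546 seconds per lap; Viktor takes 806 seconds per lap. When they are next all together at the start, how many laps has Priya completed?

682 laps

They are all back at their starting positions together after one LCM of the periods.
156 = 2^2 × 3 × 13
858 = 2 × 3 × 11 × 13
546 = 2 × 3 × 7 × 13
806 = 2 × 13 × 31
LCM(156, 858, 546, 806) = 2^2 × 3 × 7 × 11 × 13 × 31 = 372372.
Laps for period 546: 372372 / 546 = 682.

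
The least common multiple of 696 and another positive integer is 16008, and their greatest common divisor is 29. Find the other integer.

gcd × lcm = product of the two integers, so the other integer is (29 × 16008) / 696 = 667.

667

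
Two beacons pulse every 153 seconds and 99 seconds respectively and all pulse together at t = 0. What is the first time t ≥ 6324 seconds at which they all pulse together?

6732 seconds

Joint pulses occur at multiples of LCM(153, 99).
153 = 3^2 × 17
99 = 3^2 × 11
LCM(153, 99) = 3^2 × 11 × 17 = 1683.
Smallest multiple of 1683 that is ≥ 6324: ⌈6324/1683⌉ × 1683 = 4 × 1683 = 6732.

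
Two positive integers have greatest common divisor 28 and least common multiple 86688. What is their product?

For any two positive integers, gcd × lcm = product = 28 × 86688 = 2427264.

2427264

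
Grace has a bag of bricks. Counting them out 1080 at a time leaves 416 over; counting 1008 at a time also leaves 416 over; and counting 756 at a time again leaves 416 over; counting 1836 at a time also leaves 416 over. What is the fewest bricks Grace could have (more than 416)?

257456

N − 416 must be a common multiple of 1080, 1008, 756, and 1836.
1080 = 2^3 × 3^3 × 5
1008 = 2^4 × 3^2 × 7
756 = 2^2 × 3^3 × 7
1836 = 2^2 × 3^3 × 17
LCM(1080, 1008, 756, 1836) = 2^4 × 3^3 × 5 × 7 × 17 = 257040.
Smallest N > 416 is LCM + 416 = 257040 + 416 = 257456.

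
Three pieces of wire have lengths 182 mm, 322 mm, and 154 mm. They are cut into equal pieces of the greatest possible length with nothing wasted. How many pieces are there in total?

Piece length = gcd(182, 322, 154).
182 = 2 × 7 × 13
322 = 2 × 7 × 23
154 = 2 × 7 × 11
gcd(182, 322, 154) = 2 × 7 = 14.
Total pieces = 182/14 + 322/14 + 154/14 = 13 + 23 + 11 = 47.

47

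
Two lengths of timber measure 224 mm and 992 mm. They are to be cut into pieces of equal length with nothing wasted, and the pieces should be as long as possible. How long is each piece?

By the Euclidean algorithm:
992 = 4 × 224 + 96
224 = 2 × 96 + 32
96 = 3 × 32 + 0
gcd(224, 992) = 32.

32 mm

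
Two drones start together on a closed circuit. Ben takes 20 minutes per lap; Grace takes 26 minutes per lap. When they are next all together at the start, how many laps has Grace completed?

10 laps

All finish a whole number of cycles simultaneously at t = LCM of the periods.
20 = 2^2 × 5
26 = 2 × 13
LCM(20, 26) = 2^2 × 5 × 13 = 260.
Laps for period 26: 260 / 26 = 10.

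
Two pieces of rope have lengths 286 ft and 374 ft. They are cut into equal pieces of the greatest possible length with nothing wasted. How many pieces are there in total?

30

Piece length = gcd(286, 374).
286 = 2 × 11 × 13
374 = 2 × 11 × 17
gcd(286, 374) = 2 × 11 = 22.
Total pieces = 286/22 + 374/22 = 13 + 17 = 30.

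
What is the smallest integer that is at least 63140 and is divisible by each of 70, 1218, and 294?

85260

The integer must be a common multiple of 70, 1218, and 294, so a multiple of their LCM.
70 = 2 × 5 × 7
1218 = 2 × 3 × 7 × 29
294 = 2 × 3 × 7^2
LCM(70, 1218, 294) = 2 × 3 × 5 × 7^2 × 29 = 42630.
Smallest multiple of 42630 that is ≥ 63140: ⌈63140/42630⌉ × 42630 = 2 × 42630 = 85260.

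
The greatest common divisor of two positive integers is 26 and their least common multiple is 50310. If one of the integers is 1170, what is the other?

1118

For two integers, gcd × lcm = product, so the other is (26 × 50310) / 1170 = 1308060 / 1170 = 1118.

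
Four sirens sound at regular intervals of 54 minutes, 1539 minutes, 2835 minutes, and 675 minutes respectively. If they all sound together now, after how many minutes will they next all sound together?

538650 minutes

We need the least common multiple of the intervals.
54 = 2 × 3^3
1539 = 3^4 × 19
2835 = 3^4 × 5 × 7
675 = 3^3 × 5^2
LCM(54, 1539, 2835, 675) = 2 × 3^4 × 5^2 × 7 × 19 = 538650.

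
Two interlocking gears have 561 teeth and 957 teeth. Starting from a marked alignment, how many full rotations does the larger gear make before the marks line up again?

17 rotations

The first common completion time is the LCM of the periods.
561 = 3 × 11 × 17
957 = 3 × 11 × 29
LCM(561, 957) = 3 × 11 × 17 × 29 = 16269.
Rotations for period 957: 16269 / 957 = 17.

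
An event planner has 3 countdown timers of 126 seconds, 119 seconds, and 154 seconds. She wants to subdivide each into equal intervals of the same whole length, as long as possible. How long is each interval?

7 seconds

The interval must divide each timer length; the longest such is the gcd.
126 = 2 × 3^2 × 7
119 = 7 × 17
154 = 2 × 7 × 11
gcd(126, 119, 154) = 7.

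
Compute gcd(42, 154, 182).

14

42 = 2 × 3 × 7
154 = 2 × 7 × 11
182 = 2 × 7 × 13
gcd(42, 154, 182) = 2 × 7 = 14.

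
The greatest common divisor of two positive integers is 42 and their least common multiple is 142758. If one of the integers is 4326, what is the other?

For two integers, gcd × lcm = product, so the other is (42 × 142758) / 4326 = 5995836 / 4326 = 1386.

1386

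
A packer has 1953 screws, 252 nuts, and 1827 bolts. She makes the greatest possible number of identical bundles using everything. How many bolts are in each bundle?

Number of bundles = gcd(1953, 252, 1827).
1953 = 3^2 × 7 × 31
252 = 2^2 × 3^2 × 7
1827 = 3^2 × 7 × 29
gcd(1953, 252, 1827) = 3^2 × 7 = 63.
bolts per bundle = 1827 / 63 = 29.

29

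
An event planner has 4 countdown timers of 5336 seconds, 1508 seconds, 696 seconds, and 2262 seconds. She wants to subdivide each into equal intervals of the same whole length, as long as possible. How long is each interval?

58 seconds

The interval must divide each timer length; the longest such is the gcd.
5336 = 2^3 × 23 × 29
1508 = 2^2 × 13 × 29
696 = 2^3 × 3 × 29
2262 = 2 × 3 × 13 × 29
gcd(5336, 1508, 696, 2262) = 2 × 29 = 58.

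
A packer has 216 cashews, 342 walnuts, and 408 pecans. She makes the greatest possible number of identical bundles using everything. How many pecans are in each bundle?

68

Number of bundles = gcd(216, 342, 408).
216 = 2^3 × 3^3
342 = 2 × 3^2 × 19
408 = 2^3 × 3 × 17
gcd(216, 342, 408) = 2 × 3 = 6.
pecans per bundle = 408 / 6 = 68.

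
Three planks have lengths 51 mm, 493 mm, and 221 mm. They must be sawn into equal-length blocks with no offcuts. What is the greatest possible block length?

17 mm

This is the greatest common divisor of 51, 493, and 221.
51 = 3 × 17
493 = 17 × 29
221 = 13 × 17
gcd(51, 493, 221) = 17.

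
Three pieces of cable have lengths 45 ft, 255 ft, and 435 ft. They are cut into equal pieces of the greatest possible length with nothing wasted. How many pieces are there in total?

Piece length = gcd(45, 255, 435).
45 = 3^2 × 5
255 = 3 × 5 × 17
435 = 3 × 5 × 29
gcd(45, 255, 435) = 3 × 5 = 15.
Total pieces = 45/15 + 255/15 + 435/15 = 3 + 17 + 29 = 49.

49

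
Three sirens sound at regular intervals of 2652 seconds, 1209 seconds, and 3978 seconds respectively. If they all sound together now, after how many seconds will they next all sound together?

They coincide at every common multiple of the periods; the first is the LCM.
2652 = 2^2 × 3 × 13 × 17
1209 = 3 × 13 × 31
3978 = 2 × 3^2 × 13 × 17
LCM(2652, 1209, 3978) = 2^2 × 3^2 × 13 × 17 × 31 = 246636.

246636 seconds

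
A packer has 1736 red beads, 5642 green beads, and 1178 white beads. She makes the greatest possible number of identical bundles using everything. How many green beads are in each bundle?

91

Number of bundles = gcd(1736, 5642, 1178).
1736 = 2^3 × 7 × 31
5642 = 2 × 7 × 13 × 31
1178 = 2 × 19 × 31
gcd(1736, 5642, 1178) = 2 × 31 = 62.
green beads per bundle = 5642 / 62 = 91.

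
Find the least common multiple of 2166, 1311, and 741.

2166 = 2 × 3 × 19^2
1311 = 3 × 19 × 23
741 = 3 × 13 × 19
LCM(2166, 1311, 741) = 2 × 3 × 13 × 19^2 × 23 = 647634.

647634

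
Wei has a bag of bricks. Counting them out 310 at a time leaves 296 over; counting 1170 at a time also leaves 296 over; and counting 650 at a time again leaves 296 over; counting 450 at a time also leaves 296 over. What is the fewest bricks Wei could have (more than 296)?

N − 296 must be a common multiple of 310, 1170, 650, and 450.
310 = 2 × 5 × 31
1170 = 2 × 3^2 × 5 × 13
650 = 2 × 5^2 × 13
450 = 2 × 3^2 × 5^2
LCM(310, 1170, 650, 450) = 2 × 3^2 × 5^2 × 13 × 31 = 181350.
Smallest N > 296 is LCM + 296 = 181350 + 296 = 181646.

181646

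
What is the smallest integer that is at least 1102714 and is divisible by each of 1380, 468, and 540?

The integer must be a common multiple of 1380, 468, and 540, so a multiple of their LCM.
1380 = 2^2 × 3 × 5 × 23
468 = 2^2 × 3^2 × 13
540 = 2^2 × 3^3 × 5
LCM(1380, 468, 540) = 2^2 × 3^3 × 5 × 13 × 23 = 161460.
Smallest multiple of 161460 that is ≥ 1102714: ⌈1102714/161460⌉ × 161460 = 7 × 161460 = 1130220.

1130220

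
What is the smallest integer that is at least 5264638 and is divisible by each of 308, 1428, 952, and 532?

5372136

The integer must be a common multiple of 308, 1428, 952, and 532, so a multiple of their LCM.
308 = 2^2 × 7 × 11
1428 = 2^2 × 3 × 7 × 17
952 = 2^3 × 7 × 17
532 = 2^2 × 7 × 19
LCM(308, 1428, 952, 532) = 2^3 × 3 × 7 × 11 × 17 × 19 = 596904.
Smallest multiple of 596904 that is ≥ 5264638: ⌈5264638/596904⌉ × 596904 = 9 × 596904 = 5372136.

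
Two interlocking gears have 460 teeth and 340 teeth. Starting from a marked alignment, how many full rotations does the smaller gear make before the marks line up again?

23 rotations

They are all back at their starting positions together after one LCM of the periods.
460 = 2^2 × 5 × 23
340 = 2^2 × 5 × 17
LCM(460, 340) = 2^2 × 5 × 17 × 23 = 7820.
Rotations for period 340: 7820 / 340 = 23.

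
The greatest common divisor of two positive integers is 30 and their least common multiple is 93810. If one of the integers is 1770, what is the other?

For two integers, gcd × lcm = product, so the other is (30 × 93810) / 1770 = 2814300 / 1770 = 1590.

1590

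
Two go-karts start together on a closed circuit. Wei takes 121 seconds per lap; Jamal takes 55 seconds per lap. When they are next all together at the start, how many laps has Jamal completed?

All finish a whole number of cycles simultaneously at t = LCM of the periods.
121 = 11^2
55 = 5 × 11
LCM(121, 55) = 5 × 11^2 = 605.
Laps for period 55: 605 / 55 = 11.

11 laps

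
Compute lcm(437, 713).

13547

437 = 19 × 23
713 = 23 × 31
LCM(437, 713) = 19 × 23 × 31 = 13547.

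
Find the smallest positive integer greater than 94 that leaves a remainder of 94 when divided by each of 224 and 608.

4350

N − 94 must be a common multiple of 224 and 608.
224 = 2^5 × 7
608 = 2^5 × 19
LCM(224, 608) = 2^5 × 7 × 19 = 4256.
Smallest N > 94 is LCM + 94 = 4256 + 94 = 4350.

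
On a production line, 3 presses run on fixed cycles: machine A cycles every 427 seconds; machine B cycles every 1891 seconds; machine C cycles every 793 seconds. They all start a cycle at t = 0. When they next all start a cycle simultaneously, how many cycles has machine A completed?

The first common completion time is the LCM of the periods.
427 = 7 × 61
1891 = 31 × 61
793 = 13 × 61
LCM(427, 1891, 793) = 7 × 13 × 31 × 61 = 172081.
Cycles for period 427: 172081 / 427 = 403.

403 cycles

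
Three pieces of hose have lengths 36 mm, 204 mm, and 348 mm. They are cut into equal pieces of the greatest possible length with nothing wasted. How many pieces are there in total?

49

Piece length = gcd(36, 204, 348).
36 = 2^2 × 3^2
204 = 2^2 × 3 × 17
348 = 2^2 × 3 × 29
gcd(36, 204, 348) = 2^2 × 3 = 12.
Total pieces = 36/12 + 204/12 + 348/12 = 3 + 17 + 29 = 49.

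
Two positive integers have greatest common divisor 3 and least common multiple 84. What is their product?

For any two positive integers, gcd × lcm = product = 3 × 84 = 252.

252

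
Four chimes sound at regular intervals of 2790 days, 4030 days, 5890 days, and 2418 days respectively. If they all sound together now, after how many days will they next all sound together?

They coincide at every common multiple of the periods; the first is the LCM.
2790 = 2 × 3^2 × 5 × 31
4030 = 2 × 5 × 13 × 31
5890 = 2 × 5 × 19 × 31
2418 = 2 × 3 × 13 × 31
LCM(2790, 4030, 5890, 2418) = 2 × 3^2 × 5 × 13 × 19 × 31 = 689130.

689130 days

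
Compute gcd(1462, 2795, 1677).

43

1462 = 2 × 17 × 43
2795 = 5 × 13 × 43
1677 = 3 × 13 × 43
gcd(1462, 2795, 1677) = 43.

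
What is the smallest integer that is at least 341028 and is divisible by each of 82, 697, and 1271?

345712

The integer must be a common multiple of 82, 697, and 1271, so a multiple of their LCM.
82 = 2 × 41
697 = 17 × 41
1271 = 31 × 41
LCM(82, 697, 1271) = 2 × 17 × 31 × 41 = 43214.
Smallest multiple of 43214 that is ≥ 341028: ⌈341028/43214⌉ × 43214 = 8 × 43214 = 345712.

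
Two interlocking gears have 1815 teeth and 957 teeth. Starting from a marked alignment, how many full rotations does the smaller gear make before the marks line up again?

55 rotations

The first common completion time is the LCM of the periods.
1815 = 3 × 5 × 11^2
957 = 3 × 11 × 29
LCM(1815, 957) = 3 × 5 × 11^2 × 29 = 52635.
Rotations for period 957: 52635 / 957 = 55.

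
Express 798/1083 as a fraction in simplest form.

798 = 2 × 3 × 7 × 19
1083 = 3 × 19^2
gcd(798, 1083) = 3 × 19 = 57.
Divide numerator and denominator by 57: 798/1083 = 14/19.

14/19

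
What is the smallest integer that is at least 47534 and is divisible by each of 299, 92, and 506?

The integer must be a common multiple of 299, 92, and 506, so a multiple of their LCM.
299 = 13 × 23
92 = 2^2 × 23
506 = 2 × 11 × 23
LCM(299, 92, 506) = 2^2 × 11 × 13 × 23 = 13156.
Smallest multiple of 13156 that is ≥ 47534: ⌈47534/13156⌉ × 13156 = 4 × 13156 = 52624.

52624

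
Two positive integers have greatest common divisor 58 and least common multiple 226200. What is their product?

For any two positive integers, gcd × lcm = product = 58 × 226200 = 13119600.

13119600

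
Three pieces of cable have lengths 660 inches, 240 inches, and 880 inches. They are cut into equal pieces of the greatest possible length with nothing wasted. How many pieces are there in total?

89

Piece length = gcd(660, 240, 880).
660 = 2^2 × 3 × 5 × 11
240 = 2^4 × 3 × 5
880 = 2^4 × 5 × 11
gcd(660, 240, 880) = 2^2 × 5 = 20.
Total pieces = 660/20 + 240/20 + 880/20 = 33 + 12 + 44 = 89.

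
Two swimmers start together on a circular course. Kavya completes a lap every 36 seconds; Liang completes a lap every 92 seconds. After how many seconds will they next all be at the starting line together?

They coincide at every common multiple of the periods; the first is the LCM.
36 = 2^2 × 3^2
92 = 2^2 × 23
LCM(36, 92) = 2^2 × 3^2 × 23 = 828.

828 seconds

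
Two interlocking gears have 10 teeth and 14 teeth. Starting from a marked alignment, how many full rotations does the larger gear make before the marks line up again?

The first common completion time is the LCM of the periods.
10 = 2 × 5
14 = 2 × 7
LCM(10, 14) = 2 × 5 × 7 = 70.
Rotations for period 14: 70 / 14 = 5.

5 rotations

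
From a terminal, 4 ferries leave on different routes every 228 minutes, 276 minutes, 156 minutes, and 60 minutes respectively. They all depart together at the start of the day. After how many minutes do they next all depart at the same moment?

340860 minutes

The first simultaneous occurrence is after LCM of the individual periods.
228 = 2^2 × 3 × 19
276 = 2^2 × 3 × 23
156 = 2^2 × 3 × 13
60 = 2^2 × 3 × 5
LCM(228, 276, 156, 60) = 2^2 × 3 × 5 × 13 × 19 × 23 = 340860.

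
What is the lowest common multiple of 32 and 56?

224

32 = 2^5
56 = 2^3 × 7
LCM(32, 56) = 2^5 × 7 = 224.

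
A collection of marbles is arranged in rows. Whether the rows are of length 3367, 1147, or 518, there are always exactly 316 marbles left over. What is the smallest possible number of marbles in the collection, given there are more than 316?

209070

N − 316 must be a common multiple of 3367, 1147, and 518.
3367 = 7 × 13 × 37
1147 = 31 × 37
518 = 2 × 7 × 37
LCM(3367, 1147, 518) = 2 × 7 × 13 × 31 × 37 = 208754.
Smallest N > 316 is LCM + 316 = 208754 + 316 = 209070.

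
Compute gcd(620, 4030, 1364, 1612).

62

620 = 2^2 × 5 × 31
4030 = 2 × 5 × 13 × 31
1364 = 2^2 × 11 × 31
1612 = 2^2 × 13 × 31
gcd(620, 4030, 1364, 1612) = 2 × 31 = 62.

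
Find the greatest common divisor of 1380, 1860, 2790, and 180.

1380 = 2^2 × 3 × 5 × 23
1860 = 2^2 × 3 × 5 × 31
2790 = 2 × 3^2 × 5 × 31
180 = 2^2 × 3^2 × 5
gcd(1380, 1860, 2790, 180) = 2 × 3 × 5 = 30.

30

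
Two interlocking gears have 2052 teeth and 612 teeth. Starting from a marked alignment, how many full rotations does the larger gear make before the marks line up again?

All finish a whole number of cycles simultaneously at t = LCM of the periods.
2052 = 2^2 × 3^3 × 19
612 = 2^2 × 3^2 × 17
LCM(2052, 612) = 2^2 × 3^3 × 17 × 19 = 34884.
Rotations for period 2052: 34884 / 2052 = 17.

17 rotations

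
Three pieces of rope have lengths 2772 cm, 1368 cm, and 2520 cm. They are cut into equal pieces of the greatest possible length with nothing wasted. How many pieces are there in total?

Piece length = gcd(2772, 1368, 2520).
2772 = 2^2 × 3^2 × 7 × 11
1368 = 2^3 × 3^2 × 19
2520 = 2^3 × 3^2 × 5 × 7
gcd(2772, 1368, 2520) = 2^2 × 3^2 = 36.
Total pieces = 2772/36 + 1368/36 + 2520/36 = 77 + 38 + 70 = 185.

185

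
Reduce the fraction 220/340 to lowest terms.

11/17

220 = 2^2 × 5 × 11
340 = 2^2 × 5 × 17
gcd(220, 340) = 2^2 × 5 = 20.
Divide numerator and denominator by 20: 220/340 = 11/17.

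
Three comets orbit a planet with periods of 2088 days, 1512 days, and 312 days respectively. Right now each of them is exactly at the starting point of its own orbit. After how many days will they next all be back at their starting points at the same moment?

570024 days

We need the least common multiple of the intervals.
2088 = 2^3 × 3^2 × 29
1512 = 2^3 × 3^3 × 7
312 = 2^3 × 3 × 13
LCM(2088, 1512, 312) = 2^3 × 3^3 × 7 × 13 × 29 = 570024.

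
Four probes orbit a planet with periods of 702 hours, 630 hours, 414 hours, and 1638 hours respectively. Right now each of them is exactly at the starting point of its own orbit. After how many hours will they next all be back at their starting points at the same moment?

565110 hours

The first simultaneous occurrence is after LCM of the individual periods.
702 = 2 × 3^3 × 13
630 = 2 × 3^2 × 5 × 7
414 = 2 × 3^2 × 23
1638 = 2 × 3^2 × 7 × 13
LCM(702, 630, 414, 1638) = 2 × 3^3 × 5 × 7 × 13 × 23 = 565110.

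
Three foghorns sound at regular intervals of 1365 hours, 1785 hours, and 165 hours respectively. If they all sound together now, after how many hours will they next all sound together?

255255 hours

We need the least common multiple of the intervals.
1365 = 3 × 5 × 7 × 13
1785 = 3 × 5 × 7 × 17
165 = 3 × 5 × 11
LCM(1365, 1785, 165) = 3 × 5 × 7 × 11 × 13 × 17 = 255255.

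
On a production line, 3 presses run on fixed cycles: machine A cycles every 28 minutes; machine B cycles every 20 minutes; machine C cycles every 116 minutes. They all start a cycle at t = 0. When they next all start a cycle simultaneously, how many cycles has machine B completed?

They are all back at their starting positions together after one LCM of the periods.
28 = 2^2 × 7
20 = 2^2 × 5
116 = 2^2 × 29
LCM(28, 20, 116) = 2^2 × 5 × 7 × 29 = 4060.
Cycles for period 20: 4060 / 20 = 203.

203 cycles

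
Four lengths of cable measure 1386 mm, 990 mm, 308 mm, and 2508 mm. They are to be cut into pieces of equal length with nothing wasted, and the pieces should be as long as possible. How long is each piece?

22 mm

Each piece length must divide every original length, so the longest possible is gcd(1386, 990, 308, 2508).
1386 = 2 × 3^2 × 7 × 11
990 = 2 × 3^2 × 5 × 11
308 = 2^2 × 7 × 11
2508 = 2^2 × 3 × 11 × 19
gcd(1386, 990, 308, 2508) = 2 × 11 = 22.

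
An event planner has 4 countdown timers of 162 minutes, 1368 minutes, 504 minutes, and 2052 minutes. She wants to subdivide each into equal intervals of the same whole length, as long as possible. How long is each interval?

The interval must divide each timer length; the longest such is the gcd.
162 = 2 × 3^4
1368 = 2^3 × 3^2 × 19
504 = 2^3 × 3^2 × 7
2052 = 2^2 × 3^3 × 19
gcd(162, 1368, 504, 2052) = 2 × 3^2 = 18.

18 minutes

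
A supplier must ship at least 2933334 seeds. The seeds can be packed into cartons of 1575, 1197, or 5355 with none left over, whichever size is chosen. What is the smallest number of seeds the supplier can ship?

The number of seeds must be a common multiple of 1575, 1197, and 5355, so a multiple of their LCM.
1575 = 3^2 × 5^2 × 7
1197 = 3^2 × 7 × 19
5355 = 3^2 × 5 × 7 × 17
LCM(1575, 1197, 5355) = 3^2 × 5^2 × 7 × 17 × 19 = 508725.
Smallest multiple of 508725 that is ≥ 2933334: ⌈2933334/508725⌉ × 508725 = 6 × 508725 = 3052350.

3052350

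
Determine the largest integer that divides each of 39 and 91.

39 = 3 × 13
91 = 7 × 13
gcd(39, 91) = 13.

13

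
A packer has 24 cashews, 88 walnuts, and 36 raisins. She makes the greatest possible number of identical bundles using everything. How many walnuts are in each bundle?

Number of bundles = gcd(24, 88, 36).
24 = 2^3 × 3
88 = 2^3 × 11
36 = 2^2 × 3^2
gcd(24, 88, 36) = 2^2 = 4.
walnuts per bundle = 88 / 4 = 22.

22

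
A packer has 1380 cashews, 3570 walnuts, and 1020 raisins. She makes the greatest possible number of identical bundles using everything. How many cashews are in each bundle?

46

Number of bundles = gcd(1380, 3570, 1020).
1380 = 2^2 × 3 × 5 × 23
3570 = 2 × 3 × 5 × 7 × 17
1020 = 2^2 × 3 × 5 × 17
gcd(1380, 3570, 1020) = 2 × 3 × 5 = 30.
cashews per bundle = 1380 / 30 = 46.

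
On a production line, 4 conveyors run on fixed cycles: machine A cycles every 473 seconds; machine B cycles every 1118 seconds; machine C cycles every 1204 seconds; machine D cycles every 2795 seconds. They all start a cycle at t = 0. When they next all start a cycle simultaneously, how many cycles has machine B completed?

770 cycles

They are all back at their starting positions together after one LCM of the periods.
473 = 11 × 43
1118 = 2 × 13 × 43
1204 = 2^2 × 7 × 43
2795 = 5 × 13 × 43
LCM(473, 1118, 1204, 2795) = 2^2 × 5 × 7 × 11 × 13 × 43 = 860860.
Cycles for period 1118: 860860 / 1118 = 770.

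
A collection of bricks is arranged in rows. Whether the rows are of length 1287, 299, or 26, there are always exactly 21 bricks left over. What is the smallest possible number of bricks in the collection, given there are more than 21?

59223

N − 21 must be a common multiple of 1287, 299, and 26.
1287 = 3^2 × 11 × 13
299 = 13 × 23
26 = 2 × 13
LCM(1287, 299, 26) = 2 × 3^2 × 11 × 13 × 23 = 59202.
Smallest N > 21 is LCM + 21 = 59202 + 21 = 59223.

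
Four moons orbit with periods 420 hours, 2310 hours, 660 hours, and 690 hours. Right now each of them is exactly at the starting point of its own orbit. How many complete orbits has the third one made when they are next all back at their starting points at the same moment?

161 orbits

All finish a whole number of cycles simultaneously at t = LCM of the periods.
420 = 2^2 × 3 × 5 × 7
2310 = 2 × 3 × 5 × 7 × 11
660 = 2^2 × 3 × 5 × 11
690 = 2 × 3 × 5 × 23
LCM(420, 2310, 660, 690) = 2^2 × 3 × 5 × 7 × 11 × 23 = 106260.
Orbits for period 660: 106260 / 660 = 161.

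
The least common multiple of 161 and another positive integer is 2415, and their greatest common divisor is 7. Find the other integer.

gcd × lcm = product of the two integers, so the other integer is (7 × 2415) / 161 = 105.

105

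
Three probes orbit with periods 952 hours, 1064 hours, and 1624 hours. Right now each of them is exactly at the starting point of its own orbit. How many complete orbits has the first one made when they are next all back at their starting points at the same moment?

551 orbits

They are all back at their starting positions together after one LCM of the periods.
952 = 2^3 × 7 × 17
1064 = 2^3 × 7 × 19
1624 = 2^3 × 7 × 29
LCM(952, 1064, 1624) = 2^3 × 7 × 17 × 19 × 29 = 524552.
Orbits for period 952: 524552 / 952 = 551.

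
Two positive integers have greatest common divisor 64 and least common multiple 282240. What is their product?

For any two positive integers, gcd × lcm = product = 64 × 282240 = 18063360.

18063360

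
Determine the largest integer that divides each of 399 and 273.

399 = 3 × 7 × 19
273 = 3 × 7 × 13
gcd(399, 273) = 3 × 7 = 21.

21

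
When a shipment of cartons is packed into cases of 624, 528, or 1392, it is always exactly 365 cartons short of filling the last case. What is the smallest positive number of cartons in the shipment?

198691

Being 365 short of a full case of size k means N ≡ −365 (mod k), i.e. N + 365 is a multiple of each size.
624 = 2^4 × 3 × 13
528 = 2^4 × 3 × 11
1392 = 2^4 × 3 × 29
LCM(624, 528, 1392) = 2^4 × 3 × 11 × 13 × 29 = 199056.
Smallest positive N is 199056 − 365 = 198691.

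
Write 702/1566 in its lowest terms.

702 = 2 × 3^3 × 13
1566 = 2 × 3^3 × 29
gcd(702, 1566) = 2 × 3^3 = 54.
Divide numerator and denominator by 54: 702/1566 = 13/29.

13/29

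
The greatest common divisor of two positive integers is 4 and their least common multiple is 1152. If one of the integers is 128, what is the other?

36

For two integers, gcd × lcm = product, so the other is (4 × 1152) / 128 = 4608 / 128 = 36.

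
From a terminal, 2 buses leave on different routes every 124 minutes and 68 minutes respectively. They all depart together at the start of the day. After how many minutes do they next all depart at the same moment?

2108 minutes

The first simultaneous occurrence is after LCM of the individual periods.
124 = 2^2 × 31
68 = 2^2 × 17
LCM(124, 68) = 2^2 × 17 × 31 = 2108.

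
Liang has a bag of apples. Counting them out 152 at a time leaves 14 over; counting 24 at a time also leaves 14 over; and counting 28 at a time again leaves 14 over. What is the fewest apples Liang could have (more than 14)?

3206

N − 14 must be a common multiple of 152, 24, and 28.
152 = 2^3 × 19
24 = 2^3 × 3
28 = 2^2 × 7
LCM(152, 24, 28) = 2^3 × 3 × 7 × 19 = 3192.
Smallest N > 14 is LCM + 14 = 3192 + 14 = 3206.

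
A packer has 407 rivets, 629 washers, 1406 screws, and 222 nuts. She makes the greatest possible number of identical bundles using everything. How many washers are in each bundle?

Number of bundles = gcd(407, 629, 1406, 222).
407 = 11 × 37
629 = 17 × 37
1406 = 2 × 19 × 37
222 = 2 × 3 × 37
gcd(407, 629, 1406, 222) = 37.
washers per bundle = 629 / 37 = 17.

17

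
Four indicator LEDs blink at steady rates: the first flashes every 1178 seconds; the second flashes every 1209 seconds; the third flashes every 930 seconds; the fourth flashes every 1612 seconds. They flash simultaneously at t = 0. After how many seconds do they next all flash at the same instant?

They coincide at every common multiple of the periods; the first is the LCM.
1178 = 2 × 19 × 31
1209 = 3 × 13 × 31
930 = 2 × 3 × 5 × 31
1612 = 2^2 × 13 × 31
LCM(1178, 1209, 930, 1612) = 2^2 × 3 × 5 × 13 × 19 × 31 = 459420.

459420 seconds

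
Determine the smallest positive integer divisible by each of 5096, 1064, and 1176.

290472

5096 = 2^3 × 7^2 × 13
1064 = 2^3 × 7 × 19
1176 = 2^3 × 3 × 7^2
LCM(5096, 1064, 1176) = 2^3 × 3 × 7^2 × 13 × 19 = 290472.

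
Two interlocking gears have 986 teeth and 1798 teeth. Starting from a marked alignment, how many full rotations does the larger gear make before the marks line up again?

17 rotations

The first common completion time is the LCM of the periods.
986 = 2 × 17 × 29
1798 = 2 × 29 × 31
LCM(986, 1798) = 2 × 17 × 29 × 31 = 30566.
Rotations for period 1798: 30566 / 1798 = 17.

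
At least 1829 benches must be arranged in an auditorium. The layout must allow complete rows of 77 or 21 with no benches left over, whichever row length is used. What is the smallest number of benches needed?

The number of benches must be a common multiple of 77 and 21, so a multiple of their LCM.
77 = 7 × 11
21 = 3 × 7
LCM(77, 21) = 3 × 7 × 11 = 231.
Smallest multiple of 231 that is ≥ 1829: ⌈1829/231⌉ × 231 = 8 × 231 = 1848.

1848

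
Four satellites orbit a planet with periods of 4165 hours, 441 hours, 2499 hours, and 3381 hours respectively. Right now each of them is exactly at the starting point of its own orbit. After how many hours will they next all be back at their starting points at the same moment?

The first simultaneous occurrence is after LCM of the individual periods.
4165 = 5 × 7^2 × 17
441 = 3^2 × 7^2
2499 = 3 × 7^2 × 17
3381 = 3 × 7^2 × 23
LCM(4165, 441, 2499, 3381) = 3^2 × 5 × 7^2 × 17 × 23 = 862155.

862155 hours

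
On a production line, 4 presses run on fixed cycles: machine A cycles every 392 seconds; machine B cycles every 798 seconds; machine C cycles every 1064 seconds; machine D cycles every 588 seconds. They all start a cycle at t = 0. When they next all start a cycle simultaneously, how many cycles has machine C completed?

The first common completion time is the LCM of the periods.
392 = 2^3 × 7^2
798 = 2 × 3 × 7 × 19
1064 = 2^3 × 7 × 19
588 = 2^2 × 3 × 7^2
LCM(392, 798, 1064, 588) = 2^3 × 3 × 7^2 × 19 = 22344.
Cycles for period 1064: 22344 / 1064 = 21.

21 cycles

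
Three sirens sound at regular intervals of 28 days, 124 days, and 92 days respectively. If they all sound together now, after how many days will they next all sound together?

They coincide at every common multiple of the periods; the first is the LCM.
28 = 2^2 × 7
124 = 2^2 × 31
92 = 2^2 × 23
LCM(28, 124, 92) = 2^2 × 7 × 23 × 31 = 19964.

19964 days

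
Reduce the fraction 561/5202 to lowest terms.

561 = 3 × 11 × 17
5202 = 2 × 3^2 × 17^2
gcd(561, 5202) = 3 × 17 = 51.
Divide numerator and denominator by 51: 561/5202 = 11/102.

11/102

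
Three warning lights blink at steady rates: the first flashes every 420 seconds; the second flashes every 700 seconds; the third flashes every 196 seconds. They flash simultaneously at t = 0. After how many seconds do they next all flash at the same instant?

14700 seconds

The first simultaneous occurrence is after LCM of the individual periods.
420 = 2^2 × 3 × 5 × 7
700 = 2^2 × 5^2 × 7
196 = 2^2 × 7^2
LCM(420, 700, 196) = 2^2 × 3 × 5^2 × 7^2 = 14700.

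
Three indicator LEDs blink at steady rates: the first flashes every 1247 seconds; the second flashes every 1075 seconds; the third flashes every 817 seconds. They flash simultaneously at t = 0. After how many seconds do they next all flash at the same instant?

They coincide at every common multiple of the periods; the first is the LCM.
1247 = 29 × 43
1075 = 5^2 × 43
817 = 19 × 43
LCM(1247, 1075, 817) = 5^2 × 19 × 29 × 43 = 592325.

592325 seconds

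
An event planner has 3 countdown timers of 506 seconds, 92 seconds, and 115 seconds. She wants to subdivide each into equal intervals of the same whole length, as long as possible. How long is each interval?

The interval must divide each timer length; the longest such is the gcd.
506 = 2 × 11 × 23
92 = 2^2 × 23
115 = 5 × 23
gcd(506, 92, 115) = 23.

23 seconds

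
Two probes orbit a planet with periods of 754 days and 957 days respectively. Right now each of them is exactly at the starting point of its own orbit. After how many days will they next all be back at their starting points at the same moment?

We need the least common multiple of the intervals.
754 = 2 × 13 × 29
957 = 3 × 11 × 29
LCM(754, 957) = 2 × 3 × 11 × 13 × 29 = 24882.

24882 days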